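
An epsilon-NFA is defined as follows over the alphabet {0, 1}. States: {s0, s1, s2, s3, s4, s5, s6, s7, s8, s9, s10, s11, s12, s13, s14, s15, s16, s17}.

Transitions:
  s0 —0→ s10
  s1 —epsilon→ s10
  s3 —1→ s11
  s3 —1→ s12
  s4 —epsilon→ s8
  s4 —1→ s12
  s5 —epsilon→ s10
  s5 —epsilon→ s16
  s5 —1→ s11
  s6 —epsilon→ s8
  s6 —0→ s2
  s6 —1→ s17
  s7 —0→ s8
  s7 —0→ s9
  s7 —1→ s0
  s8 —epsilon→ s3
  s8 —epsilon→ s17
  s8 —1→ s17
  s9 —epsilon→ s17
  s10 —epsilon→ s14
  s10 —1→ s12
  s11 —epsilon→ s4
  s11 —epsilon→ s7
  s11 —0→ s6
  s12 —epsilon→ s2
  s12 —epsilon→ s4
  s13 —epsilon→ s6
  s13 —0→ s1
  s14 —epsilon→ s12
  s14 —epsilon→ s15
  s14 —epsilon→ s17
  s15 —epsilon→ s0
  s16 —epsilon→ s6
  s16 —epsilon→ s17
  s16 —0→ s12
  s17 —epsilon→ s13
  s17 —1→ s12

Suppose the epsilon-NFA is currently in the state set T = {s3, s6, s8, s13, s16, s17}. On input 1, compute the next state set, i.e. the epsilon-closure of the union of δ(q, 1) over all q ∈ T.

{s2, s3, s4, s6, s7, s8, s11, s12, s13, s17}

s3 on 1 → {s11, s12}.
s6 on 1 → {s17}.
s8 on 1 → {s17}.
s17 on 1 → {s12}.
No 1-transition from s13, s16.
Union after reading 1: {s11, s12, s17}.
Now take the epsilon-closure:
From s11 via epsilon: add s4, s7.
From s12 via epsilon: add s2.
From s17 via epsilon: add s13.
From s4 via epsilon: add s8.
From s13 via epsilon: add s6.
From s8 via epsilon: add s3.
No new states can be added; the closed set is {s2, s3, s4, s6, s7, s8, s11, s12, s13, s17}.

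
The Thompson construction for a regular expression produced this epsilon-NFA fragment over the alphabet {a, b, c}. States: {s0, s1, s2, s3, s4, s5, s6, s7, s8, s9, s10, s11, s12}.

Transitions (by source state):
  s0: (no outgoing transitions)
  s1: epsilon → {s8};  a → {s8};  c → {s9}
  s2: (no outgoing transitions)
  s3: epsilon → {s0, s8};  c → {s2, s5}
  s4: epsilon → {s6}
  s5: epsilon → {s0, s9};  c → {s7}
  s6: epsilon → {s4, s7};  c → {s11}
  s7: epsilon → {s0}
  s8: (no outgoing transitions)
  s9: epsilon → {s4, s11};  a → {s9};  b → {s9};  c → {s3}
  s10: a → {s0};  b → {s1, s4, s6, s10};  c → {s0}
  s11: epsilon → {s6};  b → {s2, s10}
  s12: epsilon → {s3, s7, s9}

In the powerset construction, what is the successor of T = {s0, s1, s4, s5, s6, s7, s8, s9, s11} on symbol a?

s1 on a → {s8}.
s9 on a → {s9}.
No a-transition from s0, s4, s5, s6, s7, s8, s11.
Union after reading a: {s8, s9}.
Now take the epsilon-closure:
From s9 via epsilon: add s4, s11.
From s4 via epsilon: add s6.
From s6 via epsilon: add s7.
From s7 via epsilon: add s0.
No new states can be added; the closed set is {s0, s4, s6, s7, s8, s9, s11}.

{s0, s4, s6, s7, s8, s9, s11}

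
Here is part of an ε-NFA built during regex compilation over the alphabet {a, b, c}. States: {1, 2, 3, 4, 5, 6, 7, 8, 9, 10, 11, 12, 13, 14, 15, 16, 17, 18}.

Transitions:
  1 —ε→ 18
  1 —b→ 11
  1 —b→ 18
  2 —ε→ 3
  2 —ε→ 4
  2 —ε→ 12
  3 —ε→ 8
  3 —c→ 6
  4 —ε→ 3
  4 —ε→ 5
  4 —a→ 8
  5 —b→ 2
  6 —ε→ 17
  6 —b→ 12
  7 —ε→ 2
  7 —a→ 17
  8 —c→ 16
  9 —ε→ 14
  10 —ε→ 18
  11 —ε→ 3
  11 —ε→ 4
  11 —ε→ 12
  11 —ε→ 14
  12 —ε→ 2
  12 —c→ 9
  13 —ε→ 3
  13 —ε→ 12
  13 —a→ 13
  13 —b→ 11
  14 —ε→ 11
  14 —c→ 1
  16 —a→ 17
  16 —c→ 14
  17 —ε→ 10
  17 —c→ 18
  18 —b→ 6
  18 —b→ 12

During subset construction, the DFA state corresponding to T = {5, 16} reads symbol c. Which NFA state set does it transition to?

16 on c → {14}.
No c-transition from 5.
Union after reading c: {14}.
Now take the ε-closure:
From 14 via ε: add 11.
From 11 via ε: add 3, 4, 12.
From 3 via ε: add 8.
From 4 via ε: add 5.
From 12 via ε: add 2.
No new states can be added; the closed set is {2, 3, 4, 5, 8, 11, 12, 14}.

{2, 3, 4, 5, 8, 11, 12, 14}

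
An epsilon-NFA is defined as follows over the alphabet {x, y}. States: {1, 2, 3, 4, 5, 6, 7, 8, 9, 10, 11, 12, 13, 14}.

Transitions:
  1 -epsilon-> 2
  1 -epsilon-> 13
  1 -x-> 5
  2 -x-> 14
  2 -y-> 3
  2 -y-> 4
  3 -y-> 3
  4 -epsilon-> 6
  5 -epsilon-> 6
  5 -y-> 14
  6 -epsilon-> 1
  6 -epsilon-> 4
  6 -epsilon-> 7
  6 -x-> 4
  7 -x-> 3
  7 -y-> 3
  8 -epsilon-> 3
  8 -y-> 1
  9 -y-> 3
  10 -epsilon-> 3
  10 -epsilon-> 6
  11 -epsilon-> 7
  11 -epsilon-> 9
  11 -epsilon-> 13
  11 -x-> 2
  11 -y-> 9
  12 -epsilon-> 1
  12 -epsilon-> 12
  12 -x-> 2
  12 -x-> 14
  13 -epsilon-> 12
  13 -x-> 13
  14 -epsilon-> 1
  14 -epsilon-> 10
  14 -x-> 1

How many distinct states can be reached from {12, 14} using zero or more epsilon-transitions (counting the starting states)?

Start with {12, 14}.
From 12 via epsilon: add 1.
From 14 via epsilon: add 10.
From 1 via epsilon: add 2, 13.
From 10 via epsilon: add 3, 6.
From 6 via epsilon: add 4, 7.
epsilon-closure = {1, 2, 3, 4, 6, 7, 10, 12, 13, 14}, which has 10 states.

10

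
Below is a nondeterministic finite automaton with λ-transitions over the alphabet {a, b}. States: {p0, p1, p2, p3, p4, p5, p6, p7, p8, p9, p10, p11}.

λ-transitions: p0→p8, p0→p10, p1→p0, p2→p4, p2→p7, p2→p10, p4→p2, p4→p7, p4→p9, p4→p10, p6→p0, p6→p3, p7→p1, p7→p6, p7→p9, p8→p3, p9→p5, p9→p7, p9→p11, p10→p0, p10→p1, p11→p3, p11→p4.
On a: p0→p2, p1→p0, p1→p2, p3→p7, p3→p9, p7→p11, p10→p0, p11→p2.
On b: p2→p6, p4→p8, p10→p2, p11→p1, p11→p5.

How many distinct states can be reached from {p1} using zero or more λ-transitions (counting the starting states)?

Start with {p1}.
From p1 via λ: add p0.
From p0 via λ: add p8, p10.
From p8 via λ: add p3.
λ-closure = {p0, p1, p3, p8, p10}, which has 5 states.

5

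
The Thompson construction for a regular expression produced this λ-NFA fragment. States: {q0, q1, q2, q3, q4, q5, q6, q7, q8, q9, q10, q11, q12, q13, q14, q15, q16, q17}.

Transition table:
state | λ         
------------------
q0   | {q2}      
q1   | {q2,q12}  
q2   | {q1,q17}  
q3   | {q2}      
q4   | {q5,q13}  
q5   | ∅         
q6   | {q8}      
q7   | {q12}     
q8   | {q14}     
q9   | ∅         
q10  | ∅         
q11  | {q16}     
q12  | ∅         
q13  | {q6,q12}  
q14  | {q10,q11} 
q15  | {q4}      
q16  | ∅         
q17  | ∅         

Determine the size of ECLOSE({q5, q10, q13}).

Start with {q5, q10, q13}.
From q13 via λ: add q6, q12.
From q6 via λ: add q8.
From q8 via λ: add q14.
From q14 via λ: add q11.
From q11 via λ: add q16.
λ-closure = {q5, q6, q8, q10, q11, q12, q13, q14, q16}, which has 9 states.

9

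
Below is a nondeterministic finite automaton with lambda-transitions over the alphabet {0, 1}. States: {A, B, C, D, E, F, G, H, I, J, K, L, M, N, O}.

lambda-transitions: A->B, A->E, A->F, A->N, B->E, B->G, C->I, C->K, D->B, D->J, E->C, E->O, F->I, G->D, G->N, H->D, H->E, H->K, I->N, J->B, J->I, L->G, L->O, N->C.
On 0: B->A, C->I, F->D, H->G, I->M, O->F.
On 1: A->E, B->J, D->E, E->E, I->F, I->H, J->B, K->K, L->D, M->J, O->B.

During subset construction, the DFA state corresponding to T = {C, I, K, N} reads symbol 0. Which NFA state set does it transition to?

C on 0 → {I}.
I on 0 → {M}.
No 0-transition from K, N.
Union after reading 0: {I, M}.
Now take the lambda-closure:
From I via lambda: add N.
From N via lambda: add C.
From C via lambda: add K.
No new states can be added; the closed set is {C, I, K, M, N}.

{C, I, K, M, N}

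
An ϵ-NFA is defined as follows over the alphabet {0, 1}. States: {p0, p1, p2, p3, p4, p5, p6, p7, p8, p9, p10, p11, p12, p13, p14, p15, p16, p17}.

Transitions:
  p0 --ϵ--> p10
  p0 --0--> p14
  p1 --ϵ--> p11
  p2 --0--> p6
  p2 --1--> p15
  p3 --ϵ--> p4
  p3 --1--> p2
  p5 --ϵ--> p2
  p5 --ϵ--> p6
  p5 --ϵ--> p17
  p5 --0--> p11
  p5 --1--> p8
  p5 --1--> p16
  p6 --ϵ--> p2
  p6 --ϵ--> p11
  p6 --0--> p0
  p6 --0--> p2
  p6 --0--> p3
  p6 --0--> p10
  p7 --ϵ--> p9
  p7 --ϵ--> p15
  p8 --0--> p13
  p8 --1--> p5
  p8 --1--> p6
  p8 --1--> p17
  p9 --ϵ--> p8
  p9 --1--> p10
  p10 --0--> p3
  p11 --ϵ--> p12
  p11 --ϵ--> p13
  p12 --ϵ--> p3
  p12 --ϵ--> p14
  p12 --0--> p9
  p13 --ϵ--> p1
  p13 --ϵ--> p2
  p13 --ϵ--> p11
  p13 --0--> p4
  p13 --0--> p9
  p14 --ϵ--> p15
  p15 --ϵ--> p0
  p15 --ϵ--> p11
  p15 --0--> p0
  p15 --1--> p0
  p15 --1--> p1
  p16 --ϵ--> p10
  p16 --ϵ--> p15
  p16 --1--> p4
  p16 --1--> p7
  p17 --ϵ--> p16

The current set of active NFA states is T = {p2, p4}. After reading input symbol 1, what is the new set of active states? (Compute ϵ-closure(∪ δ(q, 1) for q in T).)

p2 on 1 → {p15}.
No 1-transition from p4.
Union after reading 1: {p15}.
Now take the ϵ-closure:
From p15 via ϵ: add p0, p11.
From p0 via ϵ: add p10.
From p11 via ϵ: add p12, p13.
From p12 via ϵ: add p3, p14.
From p13 via ϵ: add p1, p2.
From p3 via ϵ: add p4.
No new states can be added; the closed set is {p0, p1, p2, p3, p4, p10, p11, p12, p13, p14, p15}.

{p0, p1, p2, p3, p4, p10, p11, p12, p13, p14, p15}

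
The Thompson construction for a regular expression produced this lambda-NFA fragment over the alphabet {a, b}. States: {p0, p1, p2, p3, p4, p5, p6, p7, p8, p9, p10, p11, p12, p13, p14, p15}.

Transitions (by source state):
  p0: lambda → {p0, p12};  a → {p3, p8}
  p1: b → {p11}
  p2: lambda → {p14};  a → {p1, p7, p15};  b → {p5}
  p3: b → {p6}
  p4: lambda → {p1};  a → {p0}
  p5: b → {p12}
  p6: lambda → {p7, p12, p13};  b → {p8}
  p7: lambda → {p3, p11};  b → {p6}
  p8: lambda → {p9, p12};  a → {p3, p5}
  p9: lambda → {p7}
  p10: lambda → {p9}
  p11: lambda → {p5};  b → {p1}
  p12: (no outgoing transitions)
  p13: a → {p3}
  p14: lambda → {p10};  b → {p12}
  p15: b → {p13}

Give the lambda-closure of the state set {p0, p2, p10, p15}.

{p0, p2, p3, p5, p7, p9, p10, p11, p12, p14, p15}

Start with {p0, p2, p10, p15}.
From p0 via lambda: add p12.
From p2 via lambda: add p14.
From p10 via lambda: add p9.
From p9 via lambda: add p7.
From p7 via lambda: add p3, p11.
From p11 via lambda: add p5.
No new states can be added; the closed set is {p0, p2, p3, p5, p7, p9, p10, p11, p12, p14, p15}.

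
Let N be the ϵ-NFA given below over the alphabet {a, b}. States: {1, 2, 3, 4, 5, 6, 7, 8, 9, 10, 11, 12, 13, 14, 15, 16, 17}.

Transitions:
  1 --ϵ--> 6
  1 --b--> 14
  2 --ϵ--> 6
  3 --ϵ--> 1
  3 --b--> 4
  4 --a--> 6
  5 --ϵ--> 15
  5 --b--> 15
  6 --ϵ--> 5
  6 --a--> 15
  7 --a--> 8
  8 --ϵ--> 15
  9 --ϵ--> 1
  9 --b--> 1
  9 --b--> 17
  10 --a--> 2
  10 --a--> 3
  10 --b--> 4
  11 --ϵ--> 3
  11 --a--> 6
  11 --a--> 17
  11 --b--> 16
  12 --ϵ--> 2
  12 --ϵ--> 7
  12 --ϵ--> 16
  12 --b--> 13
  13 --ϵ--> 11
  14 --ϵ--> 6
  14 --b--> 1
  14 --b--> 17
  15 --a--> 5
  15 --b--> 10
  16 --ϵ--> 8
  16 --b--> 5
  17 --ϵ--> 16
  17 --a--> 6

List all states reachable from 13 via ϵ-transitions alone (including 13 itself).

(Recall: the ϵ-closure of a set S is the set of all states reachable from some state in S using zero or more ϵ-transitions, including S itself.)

Start with {13}.
From 13 via ϵ: add 11.
From 11 via ϵ: add 3.
From 3 via ϵ: add 1.
From 1 via ϵ: add 6.
From 6 via ϵ: add 5.
From 5 via ϵ: add 15.
No new states can be added; the closed set is {1, 3, 5, 6, 11, 13, 15}.

{1, 3, 5, 6, 11, 13, 15}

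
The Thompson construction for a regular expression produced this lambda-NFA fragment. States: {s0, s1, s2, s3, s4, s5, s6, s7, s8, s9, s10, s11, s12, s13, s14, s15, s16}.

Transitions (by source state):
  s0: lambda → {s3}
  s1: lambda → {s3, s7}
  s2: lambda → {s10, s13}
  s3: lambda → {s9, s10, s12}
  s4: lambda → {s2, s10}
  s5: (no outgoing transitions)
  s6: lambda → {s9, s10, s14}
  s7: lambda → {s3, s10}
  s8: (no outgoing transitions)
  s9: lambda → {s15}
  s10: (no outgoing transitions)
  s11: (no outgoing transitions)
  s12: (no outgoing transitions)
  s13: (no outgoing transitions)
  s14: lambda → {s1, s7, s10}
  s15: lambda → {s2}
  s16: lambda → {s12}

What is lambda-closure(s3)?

{s2, s3, s9, s10, s12, s13, s15}

Start with {s3}.
From s3 via lambda: add s9, s10, s12.
From s9 via lambda: add s15.
From s15 via lambda: add s2.
From s2 via lambda: add s13.
No new states can be added; the closed set is {s2, s3, s9, s10, s12, s13, s15}.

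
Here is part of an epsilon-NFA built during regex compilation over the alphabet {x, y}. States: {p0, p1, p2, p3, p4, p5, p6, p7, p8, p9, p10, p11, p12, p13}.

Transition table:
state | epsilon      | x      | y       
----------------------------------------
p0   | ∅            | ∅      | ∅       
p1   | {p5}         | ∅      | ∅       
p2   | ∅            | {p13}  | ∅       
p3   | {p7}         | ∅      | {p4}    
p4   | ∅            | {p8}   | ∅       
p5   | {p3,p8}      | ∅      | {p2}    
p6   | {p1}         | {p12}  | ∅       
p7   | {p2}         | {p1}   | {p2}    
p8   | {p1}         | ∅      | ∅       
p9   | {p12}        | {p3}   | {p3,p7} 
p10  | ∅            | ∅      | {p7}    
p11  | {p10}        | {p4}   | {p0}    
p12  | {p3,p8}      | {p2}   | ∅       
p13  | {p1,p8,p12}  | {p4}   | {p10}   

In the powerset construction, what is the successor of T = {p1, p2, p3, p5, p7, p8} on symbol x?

p2 on x → {p13}.
p7 on x → {p1}.
No x-transition from p1, p3, p5, p8.
Union after reading x: {p1, p13}.
Now take the epsilon-closure:
From p1 via epsilon: add p5.
From p13 via epsilon: add p8, p12.
From p5 via epsilon: add p3.
From p3 via epsilon: add p7.
From p7 via epsilon: add p2.
No new states can be added; the closed set is {p1, p2, p3, p5, p7, p8, p12, p13}.

{p1, p2, p3, p5, p7, p8, p12, p13}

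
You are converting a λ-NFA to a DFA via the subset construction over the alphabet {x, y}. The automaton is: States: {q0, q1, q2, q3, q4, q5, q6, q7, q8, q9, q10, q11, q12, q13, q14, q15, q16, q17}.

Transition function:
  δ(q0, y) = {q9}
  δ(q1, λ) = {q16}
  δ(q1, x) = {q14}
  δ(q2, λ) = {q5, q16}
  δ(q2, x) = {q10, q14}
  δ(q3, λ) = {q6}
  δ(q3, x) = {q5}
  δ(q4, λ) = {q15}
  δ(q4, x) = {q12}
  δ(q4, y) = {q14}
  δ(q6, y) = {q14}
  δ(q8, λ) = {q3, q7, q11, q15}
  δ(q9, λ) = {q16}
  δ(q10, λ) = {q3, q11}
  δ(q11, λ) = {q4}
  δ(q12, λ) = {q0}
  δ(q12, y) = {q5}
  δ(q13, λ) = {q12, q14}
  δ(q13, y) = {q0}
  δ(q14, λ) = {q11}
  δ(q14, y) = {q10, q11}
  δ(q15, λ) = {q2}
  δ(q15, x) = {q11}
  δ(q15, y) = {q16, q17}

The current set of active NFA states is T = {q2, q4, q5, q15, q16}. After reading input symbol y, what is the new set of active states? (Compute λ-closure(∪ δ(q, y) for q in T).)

q4 on y → {q14}.
q15 on y → {q16, q17}.
No y-transition from q2, q5, q16.
Union after reading y: {q14, q16, q17}.
Now take the λ-closure:
From q14 via λ: add q11.
From q11 via λ: add q4.
From q4 via λ: add q15.
From q15 via λ: add q2.
From q2 via λ: add q5.
No new states can be added; the closed set is {q2, q4, q5, q11, q14, q15, q16, q17}.

{q2, q4, q5, q11, q14, q15, q16, q17}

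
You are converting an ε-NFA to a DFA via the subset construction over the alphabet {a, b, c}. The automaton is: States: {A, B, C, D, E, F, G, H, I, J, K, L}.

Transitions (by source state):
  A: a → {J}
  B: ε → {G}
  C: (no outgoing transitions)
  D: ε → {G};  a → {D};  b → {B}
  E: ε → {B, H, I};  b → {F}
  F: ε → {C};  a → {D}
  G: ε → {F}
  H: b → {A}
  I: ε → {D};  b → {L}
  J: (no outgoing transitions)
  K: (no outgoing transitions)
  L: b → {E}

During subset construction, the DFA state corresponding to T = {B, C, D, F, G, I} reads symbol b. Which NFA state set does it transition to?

{B, C, F, G, L}

D on b → {B}.
I on b → {L}.
No b-transition from B, C, F, G.
Union after reading b: {B, L}.
Now take the ε-closure:
From B via ε: add G.
From G via ε: add F.
From F via ε: add C.
No new states can be added; the closed set is {B, C, F, G, L}.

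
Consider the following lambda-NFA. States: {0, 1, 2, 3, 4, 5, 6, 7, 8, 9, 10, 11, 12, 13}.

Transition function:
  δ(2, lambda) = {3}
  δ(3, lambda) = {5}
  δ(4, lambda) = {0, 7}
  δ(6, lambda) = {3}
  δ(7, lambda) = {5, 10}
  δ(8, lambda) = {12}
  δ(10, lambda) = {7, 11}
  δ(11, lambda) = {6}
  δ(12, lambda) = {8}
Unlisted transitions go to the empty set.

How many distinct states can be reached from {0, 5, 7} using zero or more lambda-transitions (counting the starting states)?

Start with {0, 5, 7}.
From 7 via lambda: add 10.
From 10 via lambda: add 11.
From 11 via lambda: add 6.
From 6 via lambda: add 3.
lambda-closure = {0, 3, 5, 6, 7, 10, 11}, which has 7 states.

7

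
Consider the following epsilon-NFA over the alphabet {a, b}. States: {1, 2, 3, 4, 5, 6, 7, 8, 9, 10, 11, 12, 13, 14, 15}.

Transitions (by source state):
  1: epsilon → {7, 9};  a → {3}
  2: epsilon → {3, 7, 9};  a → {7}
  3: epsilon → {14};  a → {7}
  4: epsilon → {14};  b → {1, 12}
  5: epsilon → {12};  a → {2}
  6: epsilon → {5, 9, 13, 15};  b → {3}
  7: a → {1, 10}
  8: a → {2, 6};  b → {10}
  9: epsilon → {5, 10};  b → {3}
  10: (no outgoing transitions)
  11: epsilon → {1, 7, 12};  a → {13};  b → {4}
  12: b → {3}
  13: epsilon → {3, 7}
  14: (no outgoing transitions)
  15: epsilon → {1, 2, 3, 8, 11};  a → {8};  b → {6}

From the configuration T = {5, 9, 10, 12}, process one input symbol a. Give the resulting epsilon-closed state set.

5 on a → {2}.
No a-transition from 9, 10, 12.
Union after reading a: {2}.
Now take the epsilon-closure:
From 2 via epsilon: add 3, 7, 9.
From 3 via epsilon: add 14.
From 9 via epsilon: add 5, 10.
From 5 via epsilon: add 12.
No new states can be added; the closed set is {2, 3, 5, 7, 9, 10, 12, 14}.

{2, 3, 5, 7, 9, 10, 12, 14}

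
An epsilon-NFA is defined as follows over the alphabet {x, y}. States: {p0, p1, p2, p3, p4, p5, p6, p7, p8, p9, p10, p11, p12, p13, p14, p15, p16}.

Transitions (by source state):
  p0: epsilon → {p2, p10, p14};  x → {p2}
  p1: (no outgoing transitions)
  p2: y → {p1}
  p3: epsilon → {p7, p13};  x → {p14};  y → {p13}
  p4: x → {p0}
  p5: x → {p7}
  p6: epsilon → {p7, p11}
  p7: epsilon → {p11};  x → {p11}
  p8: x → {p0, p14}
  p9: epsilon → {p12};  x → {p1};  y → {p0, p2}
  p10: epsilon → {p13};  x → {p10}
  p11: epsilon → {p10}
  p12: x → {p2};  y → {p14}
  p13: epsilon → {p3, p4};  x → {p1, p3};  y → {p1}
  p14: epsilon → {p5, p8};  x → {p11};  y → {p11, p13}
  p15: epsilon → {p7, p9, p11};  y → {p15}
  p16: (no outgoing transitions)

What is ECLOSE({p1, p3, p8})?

Start with {p1, p3, p8}.
From p3 via epsilon: add p7, p13.
From p7 via epsilon: add p11.
From p13 via epsilon: add p4.
From p11 via epsilon: add p10.
No new states can be added; the closed set is {p1, p3, p4, p7, p8, p10, p11, p13}.

{p1, p3, p4, p7, p8, p10, p11, p13}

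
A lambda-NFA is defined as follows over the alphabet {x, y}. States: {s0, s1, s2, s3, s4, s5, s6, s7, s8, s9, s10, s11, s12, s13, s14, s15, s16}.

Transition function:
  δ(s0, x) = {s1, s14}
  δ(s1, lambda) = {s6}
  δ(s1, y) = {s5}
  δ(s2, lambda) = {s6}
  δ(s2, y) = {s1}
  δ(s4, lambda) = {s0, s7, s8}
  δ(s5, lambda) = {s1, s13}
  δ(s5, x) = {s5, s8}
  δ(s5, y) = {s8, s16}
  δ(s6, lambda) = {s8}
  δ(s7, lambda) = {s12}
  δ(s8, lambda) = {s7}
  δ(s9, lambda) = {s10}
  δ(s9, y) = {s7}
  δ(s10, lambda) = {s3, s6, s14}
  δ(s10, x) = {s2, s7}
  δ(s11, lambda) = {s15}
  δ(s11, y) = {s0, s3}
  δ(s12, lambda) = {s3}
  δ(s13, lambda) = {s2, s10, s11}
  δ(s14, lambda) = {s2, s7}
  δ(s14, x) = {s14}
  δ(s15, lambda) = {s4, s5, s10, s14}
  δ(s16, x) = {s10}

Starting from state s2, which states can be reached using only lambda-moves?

Start with {s2}.
From s2 via lambda: add s6.
From s6 via lambda: add s8.
From s8 via lambda: add s7.
From s7 via lambda: add s12.
From s12 via lambda: add s3.
No new states can be added; the closed set is {s2, s3, s6, s7, s8, s12}.

{s2, s3, s6, s7, s8, s12}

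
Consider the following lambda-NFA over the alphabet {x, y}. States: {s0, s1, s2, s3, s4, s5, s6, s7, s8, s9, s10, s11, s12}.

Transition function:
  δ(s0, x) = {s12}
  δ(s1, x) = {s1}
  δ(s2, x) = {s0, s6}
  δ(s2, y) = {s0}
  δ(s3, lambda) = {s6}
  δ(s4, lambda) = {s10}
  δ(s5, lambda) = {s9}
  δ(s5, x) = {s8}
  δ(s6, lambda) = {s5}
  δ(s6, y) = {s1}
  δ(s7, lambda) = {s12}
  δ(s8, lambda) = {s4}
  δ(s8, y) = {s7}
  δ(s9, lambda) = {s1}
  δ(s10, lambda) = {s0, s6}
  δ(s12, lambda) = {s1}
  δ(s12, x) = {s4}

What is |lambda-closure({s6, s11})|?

Start with {s6, s11}.
From s6 via lambda: add s5.
From s5 via lambda: add s9.
From s9 via lambda: add s1.
lambda-closure = {s1, s5, s6, s9, s11}, which has 5 states.

5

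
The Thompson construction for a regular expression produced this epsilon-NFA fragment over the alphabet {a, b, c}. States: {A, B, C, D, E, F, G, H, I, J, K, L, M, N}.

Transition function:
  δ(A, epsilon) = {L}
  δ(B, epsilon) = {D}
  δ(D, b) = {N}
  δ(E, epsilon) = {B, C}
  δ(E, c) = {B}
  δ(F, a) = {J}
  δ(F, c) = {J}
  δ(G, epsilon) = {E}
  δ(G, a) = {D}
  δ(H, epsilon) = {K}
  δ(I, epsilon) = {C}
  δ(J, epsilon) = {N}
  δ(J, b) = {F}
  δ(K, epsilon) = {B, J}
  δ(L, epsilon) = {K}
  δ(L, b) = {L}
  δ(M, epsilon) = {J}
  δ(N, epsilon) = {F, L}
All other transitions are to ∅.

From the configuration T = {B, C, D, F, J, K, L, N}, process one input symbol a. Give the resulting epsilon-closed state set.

{B, D, F, J, K, L, N}

F on a → {J}.
No a-transition from B, C, D, J, K, L, N.
Union after reading a: {J}.
Now take the epsilon-closure:
From J via epsilon: add N.
From N via epsilon: add F, L.
From L via epsilon: add K.
From K via epsilon: add B.
From B via epsilon: add D.
No new states can be added; the closed set is {B, D, F, J, K, L, N}.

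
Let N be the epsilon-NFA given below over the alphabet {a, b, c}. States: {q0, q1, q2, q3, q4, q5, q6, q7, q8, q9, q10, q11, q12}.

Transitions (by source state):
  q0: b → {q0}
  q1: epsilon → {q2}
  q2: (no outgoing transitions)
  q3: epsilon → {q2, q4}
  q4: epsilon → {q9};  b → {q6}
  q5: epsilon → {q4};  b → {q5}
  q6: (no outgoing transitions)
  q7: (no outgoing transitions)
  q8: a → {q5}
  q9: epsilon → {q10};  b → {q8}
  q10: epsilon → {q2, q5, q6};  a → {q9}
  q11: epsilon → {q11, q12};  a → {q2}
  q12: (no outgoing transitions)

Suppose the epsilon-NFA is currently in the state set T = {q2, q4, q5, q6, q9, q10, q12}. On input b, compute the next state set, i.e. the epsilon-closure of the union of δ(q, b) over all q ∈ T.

q4 on b → {q6}.
q5 on b → {q5}.
q9 on b → {q8}.
No b-transition from q2, q6, q10, q12.
Union after reading b: {q5, q6, q8}.
Now take the epsilon-closure:
From q5 via epsilon: add q4.
From q4 via epsilon: add q9.
From q9 via epsilon: add q10.
From q10 via epsilon: add q2.
No new states can be added; the closed set is {q2, q4, q5, q6, q8, q9, q10}.

{q2, q4, q5, q6, q8, q9, q10}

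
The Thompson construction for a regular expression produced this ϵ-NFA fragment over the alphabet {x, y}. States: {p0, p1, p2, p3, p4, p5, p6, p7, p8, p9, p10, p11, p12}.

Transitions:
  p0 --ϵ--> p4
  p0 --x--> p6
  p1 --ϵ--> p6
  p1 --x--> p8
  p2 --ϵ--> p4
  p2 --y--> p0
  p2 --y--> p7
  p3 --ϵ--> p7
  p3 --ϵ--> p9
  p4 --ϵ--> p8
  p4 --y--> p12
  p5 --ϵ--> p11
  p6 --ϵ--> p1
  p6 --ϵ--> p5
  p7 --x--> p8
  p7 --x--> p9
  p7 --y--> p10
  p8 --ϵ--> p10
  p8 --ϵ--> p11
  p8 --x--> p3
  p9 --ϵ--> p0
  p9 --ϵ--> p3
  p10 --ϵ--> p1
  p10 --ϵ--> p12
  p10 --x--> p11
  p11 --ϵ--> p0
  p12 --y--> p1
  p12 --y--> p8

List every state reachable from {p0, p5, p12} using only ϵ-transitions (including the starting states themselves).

Start with {p0, p5, p12}.
From p0 via ϵ: add p4.
From p5 via ϵ: add p11.
From p4 via ϵ: add p8.
From p8 via ϵ: add p10.
From p10 via ϵ: add p1.
From p1 via ϵ: add p6.
No new states can be added; the closed set is {p0, p1, p4, p5, p6, p8, p10, p11, p12}.

{p0, p1, p4, p5, p6, p8, p10, p11, p12}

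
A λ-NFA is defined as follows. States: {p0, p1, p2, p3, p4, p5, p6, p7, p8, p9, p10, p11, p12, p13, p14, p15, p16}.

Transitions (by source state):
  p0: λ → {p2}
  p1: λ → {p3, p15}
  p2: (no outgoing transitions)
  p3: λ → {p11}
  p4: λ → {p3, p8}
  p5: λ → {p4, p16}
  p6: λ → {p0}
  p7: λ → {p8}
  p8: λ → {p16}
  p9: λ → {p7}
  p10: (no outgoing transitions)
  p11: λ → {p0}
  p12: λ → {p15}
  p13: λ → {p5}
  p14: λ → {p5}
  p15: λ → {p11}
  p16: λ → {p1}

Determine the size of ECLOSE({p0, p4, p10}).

10

Start with {p0, p4, p10}.
From p0 via λ: add p2.
From p4 via λ: add p3, p8.
From p3 via λ: add p11.
From p8 via λ: add p16.
From p16 via λ: add p1.
From p1 via λ: add p15.
λ-closure = {p0, p1, p2, p3, p4, p8, p10, p11, p15, p16}, which has 10 states.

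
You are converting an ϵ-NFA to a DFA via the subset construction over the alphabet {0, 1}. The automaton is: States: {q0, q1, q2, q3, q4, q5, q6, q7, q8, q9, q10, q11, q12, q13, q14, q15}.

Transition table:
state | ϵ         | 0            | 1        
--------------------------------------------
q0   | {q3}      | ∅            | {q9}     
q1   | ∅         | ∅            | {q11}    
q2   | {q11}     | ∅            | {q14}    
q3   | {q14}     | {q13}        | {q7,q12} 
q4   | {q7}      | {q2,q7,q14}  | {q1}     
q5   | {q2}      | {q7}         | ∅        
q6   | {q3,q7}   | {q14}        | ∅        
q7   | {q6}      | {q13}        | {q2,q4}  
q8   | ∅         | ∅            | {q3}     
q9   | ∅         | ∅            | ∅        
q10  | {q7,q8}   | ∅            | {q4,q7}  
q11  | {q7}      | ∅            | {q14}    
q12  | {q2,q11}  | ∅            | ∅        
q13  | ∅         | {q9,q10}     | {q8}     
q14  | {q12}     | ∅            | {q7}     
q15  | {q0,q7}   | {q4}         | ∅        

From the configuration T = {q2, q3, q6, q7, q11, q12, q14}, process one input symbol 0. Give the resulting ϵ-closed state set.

{q2, q3, q6, q7, q11, q12, q13, q14}

q3 on 0 → {q13}.
q6 on 0 → {q14}.
q7 on 0 → {q13}.
No 0-transition from q2, q11, q12, q14.
Union after reading 0: {q13, q14}.
Now take the ϵ-closure:
From q14 via ϵ: add q12.
From q12 via ϵ: add q2, q11.
From q11 via ϵ: add q7.
From q7 via ϵ: add q6.
From q6 via ϵ: add q3.
No new states can be added; the closed set is {q2, q3, q6, q7, q11, q12, q13, q14}.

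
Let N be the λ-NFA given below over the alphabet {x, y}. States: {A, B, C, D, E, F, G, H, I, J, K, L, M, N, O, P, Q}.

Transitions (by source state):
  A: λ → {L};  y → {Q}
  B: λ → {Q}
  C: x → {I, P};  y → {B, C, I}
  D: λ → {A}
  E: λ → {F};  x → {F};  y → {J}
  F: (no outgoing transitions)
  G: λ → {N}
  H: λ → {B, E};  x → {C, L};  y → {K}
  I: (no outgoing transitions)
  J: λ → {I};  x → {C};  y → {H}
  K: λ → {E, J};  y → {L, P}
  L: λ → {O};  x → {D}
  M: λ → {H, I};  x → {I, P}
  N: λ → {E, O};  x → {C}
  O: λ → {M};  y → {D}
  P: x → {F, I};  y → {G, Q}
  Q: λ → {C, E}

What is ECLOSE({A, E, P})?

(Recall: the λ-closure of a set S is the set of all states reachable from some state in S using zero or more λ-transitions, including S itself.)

{A, B, C, E, F, H, I, L, M, O, P, Q}

Start with {A, E, P}.
From A via λ: add L.
From E via λ: add F.
From L via λ: add O.
From O via λ: add M.
From M via λ: add H, I.
From H via λ: add B.
From B via λ: add Q.
From Q via λ: add C.
No new states can be added; the closed set is {A, B, C, E, F, H, I, L, M, O, P, Q}.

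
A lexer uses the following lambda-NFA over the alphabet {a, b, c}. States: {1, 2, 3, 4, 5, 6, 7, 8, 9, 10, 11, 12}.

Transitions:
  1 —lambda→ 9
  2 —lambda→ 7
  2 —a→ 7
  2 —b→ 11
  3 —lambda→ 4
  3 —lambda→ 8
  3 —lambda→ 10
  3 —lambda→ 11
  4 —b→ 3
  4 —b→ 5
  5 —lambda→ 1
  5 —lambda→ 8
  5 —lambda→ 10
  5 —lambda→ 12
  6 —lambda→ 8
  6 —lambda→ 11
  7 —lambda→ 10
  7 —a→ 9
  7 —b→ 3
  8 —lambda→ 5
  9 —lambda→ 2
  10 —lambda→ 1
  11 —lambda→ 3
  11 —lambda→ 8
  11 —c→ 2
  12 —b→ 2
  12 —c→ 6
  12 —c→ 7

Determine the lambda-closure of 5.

{1, 2, 5, 7, 8, 9, 10, 12}

Start with {5}.
From 5 via lambda: add 1, 8, 10, 12.
From 1 via lambda: add 9.
From 9 via lambda: add 2.
From 2 via lambda: add 7.
No new states can be added; the closed set is {1, 2, 5, 7, 8, 9, 10, 12}.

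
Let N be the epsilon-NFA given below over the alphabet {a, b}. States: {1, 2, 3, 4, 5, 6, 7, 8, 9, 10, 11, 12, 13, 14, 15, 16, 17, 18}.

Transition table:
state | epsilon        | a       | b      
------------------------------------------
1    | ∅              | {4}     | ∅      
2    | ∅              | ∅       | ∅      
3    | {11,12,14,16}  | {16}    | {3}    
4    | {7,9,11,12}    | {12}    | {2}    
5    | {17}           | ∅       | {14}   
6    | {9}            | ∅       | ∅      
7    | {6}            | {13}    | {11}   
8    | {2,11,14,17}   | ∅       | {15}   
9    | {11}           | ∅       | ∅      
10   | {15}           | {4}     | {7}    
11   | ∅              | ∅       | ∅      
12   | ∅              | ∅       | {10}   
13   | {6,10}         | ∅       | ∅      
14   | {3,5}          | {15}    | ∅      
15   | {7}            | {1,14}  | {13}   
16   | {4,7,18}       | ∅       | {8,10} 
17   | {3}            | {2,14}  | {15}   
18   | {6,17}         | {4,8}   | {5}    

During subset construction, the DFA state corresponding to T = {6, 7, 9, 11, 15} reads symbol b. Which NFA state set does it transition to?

{6, 7, 9, 10, 11, 13, 15}

7 on b → {11}.
15 on b → {13}.
No b-transition from 6, 9, 11.
Union after reading b: {11, 13}.
Now take the epsilon-closure:
From 13 via epsilon: add 6, 10.
From 6 via epsilon: add 9.
From 10 via epsilon: add 15.
From 15 via epsilon: add 7.
No new states can be added; the closed set is {6, 7, 9, 10, 11, 13, 15}.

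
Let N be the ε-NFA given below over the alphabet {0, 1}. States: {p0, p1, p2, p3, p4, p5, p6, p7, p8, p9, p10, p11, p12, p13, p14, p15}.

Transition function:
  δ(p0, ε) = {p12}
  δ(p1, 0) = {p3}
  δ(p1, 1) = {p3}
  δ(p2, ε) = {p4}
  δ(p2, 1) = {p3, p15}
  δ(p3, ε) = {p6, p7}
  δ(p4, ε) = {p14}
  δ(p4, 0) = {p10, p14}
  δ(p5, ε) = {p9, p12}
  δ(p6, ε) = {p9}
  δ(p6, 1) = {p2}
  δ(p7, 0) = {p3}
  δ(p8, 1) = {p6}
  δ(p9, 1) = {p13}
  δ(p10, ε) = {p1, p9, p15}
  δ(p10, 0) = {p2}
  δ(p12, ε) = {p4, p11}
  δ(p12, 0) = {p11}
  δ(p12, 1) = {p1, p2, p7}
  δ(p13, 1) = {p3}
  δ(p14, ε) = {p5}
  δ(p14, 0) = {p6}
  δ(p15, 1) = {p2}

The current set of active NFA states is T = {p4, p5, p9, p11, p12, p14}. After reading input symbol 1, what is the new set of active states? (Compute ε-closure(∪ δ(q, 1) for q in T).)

{p1, p2, p4, p5, p7, p9, p11, p12, p13, p14}

p9 on 1 → {p13}.
p12 on 1 → {p1, p2, p7}.
No 1-transition from p4, p5, p11, p14.
Union after reading 1: {p1, p2, p7, p13}.
Now take the ε-closure:
From p2 via ε: add p4.
From p4 via ε: add p14.
From p14 via ε: add p5.
From p5 via ε: add p9, p12.
From p12 via ε: add p11.
No new states can be added; the closed set is {p1, p2, p4, p5, p7, p9, p11, p12, p13, p14}.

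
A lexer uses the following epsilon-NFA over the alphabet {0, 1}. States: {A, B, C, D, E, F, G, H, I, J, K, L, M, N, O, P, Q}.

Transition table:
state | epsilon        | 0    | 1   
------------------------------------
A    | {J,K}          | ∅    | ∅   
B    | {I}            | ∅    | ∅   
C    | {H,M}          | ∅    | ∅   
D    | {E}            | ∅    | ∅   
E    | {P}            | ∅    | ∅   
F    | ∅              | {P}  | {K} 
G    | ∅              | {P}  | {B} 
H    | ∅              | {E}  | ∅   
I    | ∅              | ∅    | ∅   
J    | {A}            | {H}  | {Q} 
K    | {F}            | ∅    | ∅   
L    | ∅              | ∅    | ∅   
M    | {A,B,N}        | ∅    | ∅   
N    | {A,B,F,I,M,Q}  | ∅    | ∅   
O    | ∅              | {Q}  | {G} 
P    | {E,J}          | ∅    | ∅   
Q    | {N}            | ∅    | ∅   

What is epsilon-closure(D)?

Start with {D}.
From D via epsilon: add E.
From E via epsilon: add P.
From P via epsilon: add J.
From J via epsilon: add A.
From A via epsilon: add K.
From K via epsilon: add F.
No new states can be added; the closed set is {A, D, E, F, J, K, P}.

{A, D, E, F, J, K, P}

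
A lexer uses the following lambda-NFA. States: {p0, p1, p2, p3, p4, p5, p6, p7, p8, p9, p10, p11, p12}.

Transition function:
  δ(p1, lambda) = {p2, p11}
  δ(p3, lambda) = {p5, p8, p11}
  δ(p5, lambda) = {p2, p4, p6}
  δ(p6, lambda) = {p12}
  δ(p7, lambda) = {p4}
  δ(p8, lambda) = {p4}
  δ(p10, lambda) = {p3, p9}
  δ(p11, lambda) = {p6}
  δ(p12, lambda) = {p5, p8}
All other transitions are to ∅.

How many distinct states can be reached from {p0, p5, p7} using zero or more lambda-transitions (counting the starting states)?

8

Start with {p0, p5, p7}.
From p5 via lambda: add p2, p4, p6.
From p6 via lambda: add p12.
From p12 via lambda: add p8.
lambda-closure = {p0, p2, p4, p5, p6, p7, p8, p12}, which has 8 states.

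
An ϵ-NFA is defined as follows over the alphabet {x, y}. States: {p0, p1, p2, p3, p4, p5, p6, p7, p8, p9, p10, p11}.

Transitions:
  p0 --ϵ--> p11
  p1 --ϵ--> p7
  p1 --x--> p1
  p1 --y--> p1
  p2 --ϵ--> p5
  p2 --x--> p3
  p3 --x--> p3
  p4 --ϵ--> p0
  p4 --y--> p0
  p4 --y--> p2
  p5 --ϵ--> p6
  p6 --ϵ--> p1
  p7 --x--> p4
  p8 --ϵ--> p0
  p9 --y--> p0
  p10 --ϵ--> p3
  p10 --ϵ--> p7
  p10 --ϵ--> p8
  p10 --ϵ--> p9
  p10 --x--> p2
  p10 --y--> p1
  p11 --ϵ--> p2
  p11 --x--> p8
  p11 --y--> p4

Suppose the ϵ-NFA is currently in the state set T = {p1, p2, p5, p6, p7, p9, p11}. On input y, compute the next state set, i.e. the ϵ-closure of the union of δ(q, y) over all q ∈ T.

{p0, p1, p2, p4, p5, p6, p7, p11}

p1 on y → {p1}.
p9 on y → {p0}.
p11 on y → {p4}.
No y-transition from p2, p5, p6, p7.
Union after reading y: {p0, p1, p4}.
Now take the ϵ-closure:
From p0 via ϵ: add p11.
From p1 via ϵ: add p7.
From p11 via ϵ: add p2.
From p2 via ϵ: add p5.
From p5 via ϵ: add p6.
No new states can be added; the closed set is {p0, p1, p2, p4, p5, p6, p7, p11}.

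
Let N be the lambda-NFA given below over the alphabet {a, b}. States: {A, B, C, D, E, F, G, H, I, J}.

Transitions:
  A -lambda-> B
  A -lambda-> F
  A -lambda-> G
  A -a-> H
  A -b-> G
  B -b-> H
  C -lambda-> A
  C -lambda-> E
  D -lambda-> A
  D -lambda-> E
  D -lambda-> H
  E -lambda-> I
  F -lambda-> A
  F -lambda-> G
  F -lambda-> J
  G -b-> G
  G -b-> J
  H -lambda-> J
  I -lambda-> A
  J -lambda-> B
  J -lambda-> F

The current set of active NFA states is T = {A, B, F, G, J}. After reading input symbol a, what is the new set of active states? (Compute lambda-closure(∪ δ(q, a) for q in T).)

{A, B, F, G, H, J}

A on a → {H}.
No a-transition from B, F, G, J.
Union after reading a: {H}.
Now take the lambda-closure:
From H via lambda: add J.
From J via lambda: add B, F.
From F via lambda: add A, G.
No new states can be added; the closed set is {A, B, F, G, H, J}.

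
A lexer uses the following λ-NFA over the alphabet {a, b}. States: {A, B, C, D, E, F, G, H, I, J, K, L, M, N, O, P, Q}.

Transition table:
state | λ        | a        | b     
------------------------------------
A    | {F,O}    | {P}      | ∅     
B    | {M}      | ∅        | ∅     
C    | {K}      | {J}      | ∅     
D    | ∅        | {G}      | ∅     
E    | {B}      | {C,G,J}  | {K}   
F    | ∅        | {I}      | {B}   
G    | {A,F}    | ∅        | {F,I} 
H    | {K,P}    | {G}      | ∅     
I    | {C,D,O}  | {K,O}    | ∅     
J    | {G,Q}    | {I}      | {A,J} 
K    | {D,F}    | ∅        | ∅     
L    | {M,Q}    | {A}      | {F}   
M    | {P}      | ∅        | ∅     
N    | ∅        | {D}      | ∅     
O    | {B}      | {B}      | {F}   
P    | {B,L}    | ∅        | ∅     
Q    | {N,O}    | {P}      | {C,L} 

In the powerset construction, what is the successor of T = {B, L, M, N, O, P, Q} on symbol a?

{A, B, D, F, L, M, N, O, P, Q}

L on a → {A}.
N on a → {D}.
O on a → {B}.
Q on a → {P}.
No a-transition from B, M, P.
Union after reading a: {A, B, D, P}.
Now take the λ-closure:
From A via λ: add F, O.
From B via λ: add M.
From P via λ: add L.
From L via λ: add Q.
From Q via λ: add N.
No new states can be added; the closed set is {A, B, D, F, L, M, N, O, P, Q}.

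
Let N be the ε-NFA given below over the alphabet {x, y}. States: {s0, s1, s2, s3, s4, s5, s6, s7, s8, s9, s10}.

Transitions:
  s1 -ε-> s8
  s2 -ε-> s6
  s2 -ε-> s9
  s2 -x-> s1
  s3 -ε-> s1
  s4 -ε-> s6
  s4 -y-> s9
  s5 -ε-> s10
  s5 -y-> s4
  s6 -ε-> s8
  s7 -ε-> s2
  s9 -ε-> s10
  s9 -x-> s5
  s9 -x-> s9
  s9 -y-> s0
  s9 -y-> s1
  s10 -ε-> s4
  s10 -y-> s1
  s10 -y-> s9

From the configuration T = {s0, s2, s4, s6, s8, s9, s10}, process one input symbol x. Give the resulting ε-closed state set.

s2 on x → {s1}.
s9 on x → {s5, s9}.
No x-transition from s0, s4, s6, s8, s10.
Union after reading x: {s1, s5, s9}.
Now take the ε-closure:
From s1 via ε: add s8.
From s5 via ε: add s10.
From s10 via ε: add s4.
From s4 via ε: add s6.
No new states can be added; the closed set is {s1, s4, s5, s6, s8, s9, s10}.

{s1, s4, s5, s6, s8, s9, s10}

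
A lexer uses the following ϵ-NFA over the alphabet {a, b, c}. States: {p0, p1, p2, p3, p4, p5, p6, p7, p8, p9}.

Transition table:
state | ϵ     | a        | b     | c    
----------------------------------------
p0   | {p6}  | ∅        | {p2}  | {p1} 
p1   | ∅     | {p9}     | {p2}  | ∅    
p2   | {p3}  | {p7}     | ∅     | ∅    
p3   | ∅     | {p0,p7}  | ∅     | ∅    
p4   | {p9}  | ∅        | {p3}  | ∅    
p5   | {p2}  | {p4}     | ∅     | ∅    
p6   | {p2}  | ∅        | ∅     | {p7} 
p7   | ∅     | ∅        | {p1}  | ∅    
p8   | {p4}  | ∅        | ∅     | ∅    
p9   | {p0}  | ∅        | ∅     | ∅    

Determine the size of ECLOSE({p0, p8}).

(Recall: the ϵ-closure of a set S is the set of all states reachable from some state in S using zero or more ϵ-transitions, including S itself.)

Start with {p0, p8}.
From p0 via ϵ: add p6.
From p8 via ϵ: add p4.
From p4 via ϵ: add p9.
From p6 via ϵ: add p2.
From p2 via ϵ: add p3.
ϵ-closure = {p0, p2, p3, p4, p6, p8, p9}, which has 7 states.

7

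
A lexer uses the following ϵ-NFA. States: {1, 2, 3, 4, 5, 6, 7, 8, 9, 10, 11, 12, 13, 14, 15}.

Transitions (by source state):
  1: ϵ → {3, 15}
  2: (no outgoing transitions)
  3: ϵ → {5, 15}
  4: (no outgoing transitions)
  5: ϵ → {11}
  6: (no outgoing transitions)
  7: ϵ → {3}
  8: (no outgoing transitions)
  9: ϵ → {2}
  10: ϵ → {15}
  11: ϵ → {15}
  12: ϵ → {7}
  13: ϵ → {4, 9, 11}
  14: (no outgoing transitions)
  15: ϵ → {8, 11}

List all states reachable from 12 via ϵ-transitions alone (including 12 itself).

Start with {12}.
From 12 via ϵ: add 7.
From 7 via ϵ: add 3.
From 3 via ϵ: add 5, 15.
From 5 via ϵ: add 11.
From 15 via ϵ: add 8.
No new states can be added; the closed set is {3, 5, 7, 8, 11, 12, 15}.

{3, 5, 7, 8, 11, 12, 15}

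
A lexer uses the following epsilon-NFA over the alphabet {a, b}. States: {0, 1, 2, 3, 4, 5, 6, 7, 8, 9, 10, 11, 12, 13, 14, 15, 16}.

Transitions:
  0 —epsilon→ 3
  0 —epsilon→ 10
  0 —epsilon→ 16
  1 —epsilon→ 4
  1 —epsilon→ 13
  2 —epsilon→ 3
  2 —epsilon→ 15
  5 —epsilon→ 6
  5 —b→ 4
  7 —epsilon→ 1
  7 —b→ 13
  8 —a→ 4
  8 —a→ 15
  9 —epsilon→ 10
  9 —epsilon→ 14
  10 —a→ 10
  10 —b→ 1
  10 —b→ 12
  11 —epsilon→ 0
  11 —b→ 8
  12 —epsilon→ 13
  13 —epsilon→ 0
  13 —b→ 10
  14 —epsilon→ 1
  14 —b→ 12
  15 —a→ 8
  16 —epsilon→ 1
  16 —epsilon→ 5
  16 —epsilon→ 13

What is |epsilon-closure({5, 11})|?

10

Start with {5, 11}.
From 5 via epsilon: add 6.
From 11 via epsilon: add 0.
From 0 via epsilon: add 3, 10, 16.
From 16 via epsilon: add 1, 13.
From 1 via epsilon: add 4.
epsilon-closure = {0, 1, 3, 4, 5, 6, 10, 11, 13, 16}, which has 10 states.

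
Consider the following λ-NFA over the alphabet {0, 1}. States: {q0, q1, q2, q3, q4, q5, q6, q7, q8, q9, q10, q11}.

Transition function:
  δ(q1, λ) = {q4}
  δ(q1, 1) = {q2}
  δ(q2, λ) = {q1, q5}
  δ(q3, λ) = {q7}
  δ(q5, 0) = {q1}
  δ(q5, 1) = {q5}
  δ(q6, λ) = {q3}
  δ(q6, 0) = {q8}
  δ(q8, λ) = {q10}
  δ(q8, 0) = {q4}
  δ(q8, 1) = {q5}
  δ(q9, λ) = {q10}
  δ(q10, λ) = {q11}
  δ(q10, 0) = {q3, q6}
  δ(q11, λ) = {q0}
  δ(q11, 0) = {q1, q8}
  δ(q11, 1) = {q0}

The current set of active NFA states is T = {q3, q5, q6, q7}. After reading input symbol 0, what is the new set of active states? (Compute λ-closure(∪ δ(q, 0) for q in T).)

{q0, q1, q4, q8, q10, q11}

q5 on 0 → {q1}.
q6 on 0 → {q8}.
No 0-transition from q3, q7.
Union after reading 0: {q1, q8}.
Now take the λ-closure:
From q1 via λ: add q4.
From q8 via λ: add q10.
From q10 via λ: add q11.
From q11 via λ: add q0.
No new states can be added; the closed set is {q0, q1, q4, q8, q10, q11}.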